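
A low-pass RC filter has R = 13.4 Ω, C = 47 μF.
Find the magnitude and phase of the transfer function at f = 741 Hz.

Step 1 — Angular frequency: ω = 2π·741 = 4656 rad/s.
Step 2 — Transfer function: H(jω) = 1/(1 + jωRC).
Step 3 — Denominator: 1 + jωRC = 1 + j·4656·13.4·4.7e-05 = 1 + j2.932.
Step 4 — H = 0.1042 - j0.3055.
Step 5 — Magnitude: |H| = 0.3228 (-9.8 dB); phase: φ = -71.2°.

|H| = 0.3228 (-9.8 dB), φ = -71.2°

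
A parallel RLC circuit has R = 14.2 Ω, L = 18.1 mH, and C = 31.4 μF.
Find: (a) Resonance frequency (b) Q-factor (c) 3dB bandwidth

Step 1 — Resonance: ω₀ = 1/√(LC) = 1/√(0.0181·3.14e-05) = 1326 rad/s.
Step 2 — f₀ = ω₀/(2π) = 211.1 Hz.
Step 3 — Parallel Q: Q = R/(ω₀L) = 14.2/(1326·0.0181) = 0.5914.
Step 4 — Bandwidth: Δω = ω₀/Q = 2243 rad/s; BW = Δω/(2π) = 356.9 Hz.

(a) f₀ = 211.1 Hz  (b) Q = 0.5914  (c) BW = 356.9 Hz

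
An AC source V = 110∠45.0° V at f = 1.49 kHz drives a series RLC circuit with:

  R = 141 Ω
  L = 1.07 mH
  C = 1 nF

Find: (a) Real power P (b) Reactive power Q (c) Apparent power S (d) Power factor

Step 1 — Angular frequency: ω = 2π·f = 2π·1490 = 9362 rad/s.
Step 2 — Component impedances:
  R: Z = R = 141 Ω
  L: Z = jωL = j·9362·0.00107 = 0 + j10.02 Ω
  C: Z = 1/(jωC) = -j/(ω·C) = 0 - j1.068e+05 Ω
Step 3 — Series combination: Z_total = R + L + C = 141 - j1.068e+05 Ω = 1.068e+05∠-89.9° Ω.
Step 4 — Source phasor: V = 110∠45.0° V = 77.78 + j77.78 V.
Step 5 — Current: I = V / Z = -0.0007273 + j0.0007292 A = 0.00103∠134.9° A.
Step 6 — Complex power: S = V·I* = 0.0001496 - j0.1133 VA.
Step 7 — Real power: P = Re(S) = 0.0001496 W.
Step 8 — Reactive power: Q = Im(S) = -0.1133 VAR.
Step 9 — Apparent power: |S| = 0.1133 VA.
Step 10 — Power factor: PF = P/|S| = 0.00132 (leading).

(a) P = 0.0001496 W  (b) Q = -0.1133 VAR  (c) S = 0.1133 VA  (d) PF = 0.00132 (leading)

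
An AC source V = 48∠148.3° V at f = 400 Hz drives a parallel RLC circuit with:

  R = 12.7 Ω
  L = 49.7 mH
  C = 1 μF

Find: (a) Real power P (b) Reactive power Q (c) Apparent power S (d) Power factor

Step 1 — Angular frequency: ω = 2π·f = 2π·400 = 2513 rad/s.
Step 2 — Component impedances:
  R: Z = R = 12.7 Ω
  L: Z = jωL = j·2513·0.0497 = 0 + j124.9 Ω
  C: Z = 1/(jωC) = -j/(ω·C) = 0 - j397.9 Ω
Step 3 — Parallel combination: 1/Z_total = 1/R + 1/L + 1/C; Z_total = 12.64 + j0.8816 Ω = 12.67∠4.0° Ω.
Step 4 — Source phasor: V = 48∠148.3° V = -40.84 + j25.22 V.
Step 5 — Current: I = V / Z = -3.077 + j2.21 A = 3.789∠144.3° A.
Step 6 — Complex power: S = V·I* = 181.4 + j12.65 VA.
Step 7 — Real power: P = Re(S) = 181.4 W.
Step 8 — Reactive power: Q = Im(S) = 12.65 VAR.
Step 9 — Apparent power: |S| = 181.9 VA.
Step 10 — Power factor: PF = P/|S| = 0.9976 (lagging).

(a) P = 181.4 W  (b) Q = 12.65 VAR  (c) S = 181.9 VA  (d) PF = 0.9976 (lagging)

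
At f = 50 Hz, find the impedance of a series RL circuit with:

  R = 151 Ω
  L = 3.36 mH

Step 1 — Angular frequency: ω = 2π·f = 2π·50 = 314.2 rad/s.
Step 2 — Component impedances:
  R: Z = R = 151 Ω
  L: Z = jωL = j·314.2·0.00336 = 0 + j1.056 Ω
Step 3 — Series combination: Z_total = R + L = 151 + j1.056 Ω = 151∠0.4° Ω.

Z = 151 + j1.056 Ω = 151∠0.4° Ω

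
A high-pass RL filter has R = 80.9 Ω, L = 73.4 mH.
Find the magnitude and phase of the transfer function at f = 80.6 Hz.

Step 1 — Angular frequency: ω = 2π·80.6 = 506.4 rad/s.
Step 2 — Transfer function: H(jω) = jωL/(R + jωL).
Step 3 — Numerator jωL = j·37.17; denominator R + jωL = 80.9 + j37.17.
Step 4 — H = 0.1743 + j0.3794.
Step 5 — Magnitude: |H| = 0.4175 (-7.6 dB); phase: φ = 65.3°.

|H| = 0.4175 (-7.6 dB), φ = 65.3°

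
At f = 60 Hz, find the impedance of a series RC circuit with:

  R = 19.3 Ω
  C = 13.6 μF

Step 1 — Angular frequency: ω = 2π·f = 2π·60 = 377 rad/s.
Step 2 — Component impedances:
  R: Z = R = 19.3 Ω
  C: Z = 1/(jωC) = -j/(ω·C) = 0 - j195 Ω
Step 3 — Series combination: Z_total = R + C = 19.3 - j195 Ω = 196∠-84.3° Ω.

Z = 19.3 - j195 Ω = 196∠-84.3° Ω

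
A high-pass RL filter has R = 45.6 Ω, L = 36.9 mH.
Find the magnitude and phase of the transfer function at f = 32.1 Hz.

Step 1 — Angular frequency: ω = 2π·32.1 = 201.7 rad/s.
Step 2 — Transfer function: H(jω) = jωL/(R + jωL).
Step 3 — Numerator jωL = j·7.442; denominator R + jωL = 45.6 + j7.442.
Step 4 — H = 0.02595 + j0.159.
Step 5 — Magnitude: |H| = 0.1611 (-15.9 dB); phase: φ = 80.7°.

|H| = 0.1611 (-15.9 dB), φ = 80.7°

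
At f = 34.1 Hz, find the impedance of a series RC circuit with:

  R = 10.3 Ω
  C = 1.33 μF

Step 1 — Angular frequency: ω = 2π·f = 2π·34.1 = 214.3 rad/s.
Step 2 — Component impedances:
  R: Z = R = 10.3 Ω
  C: Z = 1/(jωC) = -j/(ω·C) = 0 - j3509 Ω
Step 3 — Series combination: Z_total = R + C = 10.3 - j3509 Ω = 3509∠-89.8° Ω.

Z = 10.3 - j3509 Ω = 3509∠-89.8° Ω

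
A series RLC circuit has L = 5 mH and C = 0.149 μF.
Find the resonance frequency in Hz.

Step 1 — Resonance condition Im(Z)=0 gives ω₀ = 1/√(LC).
Step 2 — ω₀ = 1/√(0.005·1.49e-07) = 3.664e+04 rad/s.
Step 3 — f₀ = ω₀/(2π) = 5831 Hz.

f₀ = 5831 Hz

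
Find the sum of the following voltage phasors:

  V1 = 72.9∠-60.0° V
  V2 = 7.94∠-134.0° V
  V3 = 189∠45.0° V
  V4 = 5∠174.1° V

Step 1 — Convert each phasor to rectangular form:
  V1 = 72.9·(cos(-60.0°) + j·sin(-60.0°)) = 36.45 - j63.13 V
  V2 = 7.94·(cos(-134.0°) + j·sin(-134.0°)) = -5.516 - j5.712 V
  V3 = 189·(cos(45.0°) + j·sin(45.0°)) = 133.6 + j133.6 V
  V4 = 5·(cos(174.1°) + j·sin(174.1°)) = -4.974 + j0.514 V
Step 2 — Sum components: V_total = 159.6 + j65.31 V.
Step 3 — Convert to polar: |V_total| = 172.5 V, ∠V_total = 22.3°.

V_total = 172.5∠22.3° V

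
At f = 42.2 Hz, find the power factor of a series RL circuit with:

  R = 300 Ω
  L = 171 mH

Step 1 — Angular frequency: ω = 2π·f = 2π·42.2 = 265.2 rad/s.
Step 2 — Component impedances:
  R: Z = R = 300 Ω
  L: Z = jωL = j·265.2·0.171 = 0 + j45.34 Ω
Step 3 — Series combination: Z_total = R + L = 300 + j45.34 Ω = 303.4∠8.6° Ω.
Step 4 — Power factor: PF = cos(φ) = Re(Z)/|Z| = 300/303.4 = 0.9888.
Step 5 — Type: Im(Z) = 45.34 ⇒ lagging (phase φ = 8.6°).

PF = 0.9888 (lagging, φ = 8.6°)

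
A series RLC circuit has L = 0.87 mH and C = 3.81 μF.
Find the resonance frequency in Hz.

Step 1 — Resonance condition Im(Z)=0 gives ω₀ = 1/√(LC).
Step 2 — ω₀ = 1/√(0.00087·3.81e-06) = 1.737e+04 rad/s.
Step 3 — f₀ = ω₀/(2π) = 2764 Hz.

f₀ = 2764 Hz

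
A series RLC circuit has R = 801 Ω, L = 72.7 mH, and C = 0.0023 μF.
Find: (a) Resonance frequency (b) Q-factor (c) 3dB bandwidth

Step 1 — Resonance condition Im(Z)=0 gives ω₀ = 1/√(LC).
Step 2 — ω₀ = 1/√(0.0727·2.3e-09) = 7.733e+04 rad/s.
Step 3 — f₀ = ω₀/(2π) = 1.231e+04 Hz.
Step 4 — Series Q: Q = ω₀L/R = 7.733e+04·0.0727/801 = 7.019.
Step 5 — 3dB bandwidth: Δω = ω₀/Q = 1.102e+04 rad/s; BW = Δω/(2π) = 1754 Hz.

(a) f₀ = 1.231e+04 Hz  (b) Q = 7.019  (c) BW = 1754 Hz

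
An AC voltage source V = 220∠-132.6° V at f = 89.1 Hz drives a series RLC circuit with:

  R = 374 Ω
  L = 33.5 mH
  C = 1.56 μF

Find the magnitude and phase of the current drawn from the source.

Step 1 — Angular frequency: ω = 2π·f = 2π·89.1 = 559.8 rad/s.
Step 2 — Component impedances:
  R: Z = R = 374 Ω
  L: Z = jωL = j·559.8·0.0335 = 0 + j18.75 Ω
  C: Z = 1/(jωC) = -j/(ω·C) = 0 - j1145 Ω
Step 3 — Series combination: Z_total = R + L + C = 374 - j1126 Ω = 1187∠-71.6° Ω.
Step 4 — Source phasor: V = 220∠-132.6° V = -148.9 - j161.9 V.
Step 5 — Ohm's law: I = V / Z_total = (-148.9 - j161.9) / (374 - j1126) = 0.08996 - j0.1621 A.
Step 6 — Convert to polar: |I| = 0.1854 A, ∠I = -61.0°.

I = 0.1854∠-61.0° A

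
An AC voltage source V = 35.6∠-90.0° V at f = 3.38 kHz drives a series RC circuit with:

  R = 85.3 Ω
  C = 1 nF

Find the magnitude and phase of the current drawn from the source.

Step 1 — Angular frequency: ω = 2π·f = 2π·3380 = 2.124e+04 rad/s.
Step 2 — Component impedances:
  R: Z = R = 85.3 Ω
  C: Z = 1/(jωC) = -j/(ω·C) = 0 - j4.709e+04 Ω
Step 3 — Series combination: Z_total = R + C = 85.3 - j4.709e+04 Ω = 4.709e+04∠-89.9° Ω.
Step 4 — Source phasor: V = 35.6∠-90.0° V = 0 - j35.6 V.
Step 5 — Ohm's law: I = V / Z_total = (0 - j35.6) / (85.3 - j4.709e+04) = 0.000756 - j1.37e-06 A.
Step 6 — Convert to polar: |I| = 0.000756 A, ∠I = -0.1°.

I = 0.000756∠-0.1° A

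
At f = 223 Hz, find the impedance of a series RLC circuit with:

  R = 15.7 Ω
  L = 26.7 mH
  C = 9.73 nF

Step 1 — Angular frequency: ω = 2π·f = 2π·223 = 1401 rad/s.
Step 2 — Component impedances:
  R: Z = R = 15.7 Ω
  L: Z = jωL = j·1401·0.0267 = 0 + j37.41 Ω
  C: Z = 1/(jωC) = -j/(ω·C) = 0 - j7.335e+04 Ω
Step 3 — Series combination: Z_total = R + L + C = 15.7 - j7.331e+04 Ω = 7.331e+04∠-90.0° Ω.

Z = 15.7 - j7.331e+04 Ω = 7.331e+04∠-90.0° Ω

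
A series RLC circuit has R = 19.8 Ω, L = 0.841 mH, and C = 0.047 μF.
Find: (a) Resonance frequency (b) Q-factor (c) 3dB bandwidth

Step 1 — Resonance condition Im(Z)=0 gives ω₀ = 1/√(LC).
Step 2 — ω₀ = 1/√(0.000841·4.7e-08) = 1.591e+05 rad/s.
Step 3 — f₀ = ω₀/(2π) = 2.531e+04 Hz.
Step 4 — Series Q: Q = ω₀L/R = 1.591e+05·0.000841/19.8 = 6.756.
Step 5 — 3dB bandwidth: Δω = ω₀/Q = 2.354e+04 rad/s; BW = Δω/(2π) = 3747 Hz.

(a) f₀ = 2.531e+04 Hz  (b) Q = 6.756  (c) BW = 3747 Hz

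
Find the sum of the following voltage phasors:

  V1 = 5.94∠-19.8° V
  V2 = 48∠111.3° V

Step 1 — Convert each phasor to rectangular form:
  V1 = 5.94·(cos(-19.8°) + j·sin(-19.8°)) = 5.589 - j2.012 V
  V2 = 48·(cos(111.3°) + j·sin(111.3°)) = -17.44 + j44.72 V
Step 2 — Sum components: V_total = -11.85 + j42.71 V.
Step 3 — Convert to polar: |V_total| = 44.32 V, ∠V_total = 105.5°.

V_total = 44.32∠105.5° V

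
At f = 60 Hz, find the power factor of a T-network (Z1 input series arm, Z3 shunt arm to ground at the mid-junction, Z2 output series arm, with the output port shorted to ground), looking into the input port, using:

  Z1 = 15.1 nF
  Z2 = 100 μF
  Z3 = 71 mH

Step 1 — Angular frequency: ω = 2π·f = 2π·60 = 377 rad/s.
Step 2 — Component impedances:
  Z1: Z = 1/(jωC) = -j/(ω·C) = 0 - j1.757e+05 Ω
  Z2: Z = 1/(jωC) = -j/(ω·C) = 0 - j26.53 Ω
  Z3: Z = jωL = j·377·0.071 = 0 + j26.77 Ω
Step 3 — With the output port shorted to ground, the output series arm Z2 runs from the junction to ground; the shunt arm Z3 also runs from the junction to ground. They appear in parallel: Z3 || Z2 = 0 - j2952 Ω.
Step 4 — Series with input arm Z1: Z_in = Z1 + (Z3 || Z2) = 0 - j1.786e+05 Ω = 1.786e+05∠-90.0° Ω.
Step 5 — Power factor: PF = cos(φ) = Re(Z)/|Z| = 0/1.786e+05 = 0.
Step 6 — Type: Im(Z) = -1.786e+05 ⇒ leading (phase φ = -90.0°).

PF = 0 (leading, φ = -90.0°)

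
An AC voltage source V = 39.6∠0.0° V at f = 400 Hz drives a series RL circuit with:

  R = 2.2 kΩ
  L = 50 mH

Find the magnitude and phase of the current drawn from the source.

Step 1 — Angular frequency: ω = 2π·f = 2π·400 = 2513 rad/s.
Step 2 — Component impedances:
  R: Z = R = 2200 Ω
  L: Z = jωL = j·2513·0.05 = 0 + j125.7 Ω
Step 3 — Series combination: Z_total = R + L = 2200 + j125.7 Ω = 2204∠3.3° Ω.
Step 4 — Source phasor: V = 39.6∠0.0° V = 39.6 V.
Step 5 — Ohm's law: I = V / Z_total = (39.6) / (2200 + j125.7) = 0.01794 - j0.001025 A.
Step 6 — Convert to polar: |I| = 0.01797 A, ∠I = -3.3°.

I = 0.01797∠-3.3° A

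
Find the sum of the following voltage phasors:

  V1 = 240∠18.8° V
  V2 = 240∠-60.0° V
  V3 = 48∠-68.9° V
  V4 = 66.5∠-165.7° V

Step 1 — Convert each phasor to rectangular form:
  V1 = 240·(cos(18.8°) + j·sin(18.8°)) = 227.2 + j77.34 V
  V2 = 240·(cos(-60.0°) + j·sin(-60.0°)) = 120 - j207.8 V
  V3 = 48·(cos(-68.9°) + j·sin(-68.9°)) = 17.28 - j44.78 V
  V4 = 66.5·(cos(-165.7°) + j·sin(-165.7°)) = -64.44 - j16.43 V
Step 2 — Sum components: V_total = 300 - j191.7 V.
Step 3 — Convert to polar: |V_total| = 356.1 V, ∠V_total = -32.6°.

V_total = 356.1∠-32.6° V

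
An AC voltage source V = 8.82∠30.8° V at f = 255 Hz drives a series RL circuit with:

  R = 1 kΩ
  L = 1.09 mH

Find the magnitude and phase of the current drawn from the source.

Step 1 — Angular frequency: ω = 2π·f = 2π·255 = 1602 rad/s.
Step 2 — Component impedances:
  R: Z = R = 1000 Ω
  L: Z = jωL = j·1602·0.00109 = 0 + j1.746 Ω
Step 3 — Series combination: Z_total = R + L = 1000 + j1.746 Ω = 1000∠0.1° Ω.
Step 4 — Source phasor: V = 8.82∠30.8° V = 7.576 + j4.516 V.
Step 5 — Ohm's law: I = V / Z_total = (7.576 + j4.516) / (1000 + j1.746) = 0.007584 + j0.004503 A.
Step 6 — Convert to polar: |I| = 0.00882 A, ∠I = 30.7°.

I = 0.00882∠30.7° A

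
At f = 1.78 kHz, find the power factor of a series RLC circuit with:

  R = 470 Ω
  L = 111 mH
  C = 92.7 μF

Step 1 — Angular frequency: ω = 2π·f = 2π·1780 = 1.118e+04 rad/s.
Step 2 — Component impedances:
  R: Z = R = 470 Ω
  L: Z = jωL = j·1.118e+04·0.111 = 0 + j1241 Ω
  C: Z = 1/(jωC) = -j/(ω·C) = 0 - j0.9645 Ω
Step 3 — Series combination: Z_total = R + L + C = 470 + j1240 Ω = 1327∠69.2° Ω.
Step 4 — Power factor: PF = cos(φ) = Re(Z)/|Z| = 470/1326.5 = 0.3543.
Step 5 — Type: Im(Z) = 1240 ⇒ lagging (phase φ = 69.2°).

PF = 0.3543 (lagging, φ = 69.2°)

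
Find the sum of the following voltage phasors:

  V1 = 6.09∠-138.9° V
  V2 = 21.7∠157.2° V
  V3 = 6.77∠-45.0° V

Step 1 — Convert each phasor to rectangular form:
  V1 = 6.09·(cos(-138.9°) + j·sin(-138.9°)) = -4.589 - j4.003 V
  V2 = 21.7·(cos(157.2°) + j·sin(157.2°)) = -20 + j8.409 V
  V3 = 6.77·(cos(-45.0°) + j·sin(-45.0°)) = 4.787 - j4.787 V
Step 2 — Sum components: V_total = -19.81 - j0.3814 V.
Step 3 — Convert to polar: |V_total| = 19.81 V, ∠V_total = -178.9°.

V_total = 19.81∠-178.9° V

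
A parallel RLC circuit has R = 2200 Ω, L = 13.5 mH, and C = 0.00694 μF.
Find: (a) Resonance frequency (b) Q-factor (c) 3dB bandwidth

Step 1 — Resonance: ω₀ = 1/√(LC) = 1/√(0.0135·6.94e-09) = 1.033e+05 rad/s.
Step 2 — f₀ = ω₀/(2π) = 1.644e+04 Hz.
Step 3 — Parallel Q: Q = R/(ω₀L) = 2200/(1.033e+05·0.0135) = 1.577.
Step 4 — Bandwidth: Δω = ω₀/Q = 6.55e+04 rad/s; BW = Δω/(2π) = 1.042e+04 Hz.

(a) f₀ = 1.644e+04 Hz  (b) Q = 1.577  (c) BW = 1.042e+04 Hz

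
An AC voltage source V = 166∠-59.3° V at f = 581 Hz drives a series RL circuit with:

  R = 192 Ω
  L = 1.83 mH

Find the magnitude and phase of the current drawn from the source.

Step 1 — Angular frequency: ω = 2π·f = 2π·581 = 3651 rad/s.
Step 2 — Component impedances:
  R: Z = R = 192 Ω
  L: Z = jωL = j·3651·0.00183 = 0 + j6.68 Ω
Step 3 — Series combination: Z_total = R + L = 192 + j6.68 Ω = 192.1∠2.0° Ω.
Step 4 — Source phasor: V = 166∠-59.3° V = 84.75 - j142.7 V.
Step 5 — Ohm's law: I = V / Z_total = (84.75 - j142.7) / (192 + j6.68) = 0.415 - j0.7579 A.
Step 6 — Convert to polar: |I| = 0.8641 A, ∠I = -61.3°.

I = 0.8641∠-61.3° A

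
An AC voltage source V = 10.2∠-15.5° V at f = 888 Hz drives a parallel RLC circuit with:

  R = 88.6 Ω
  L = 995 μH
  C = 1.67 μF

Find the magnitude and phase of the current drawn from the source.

Step 1 — Angular frequency: ω = 2π·f = 2π·888 = 5579 rad/s.
Step 2 — Component impedances:
  R: Z = R = 88.6 Ω
  L: Z = jωL = j·5579·0.000995 = 0 + j5.552 Ω
  C: Z = 1/(jωC) = -j/(ω·C) = 0 - j107.3 Ω
Step 3 — Parallel combination: 1/Z_total = 1/R + 1/L + 1/C; Z_total = 0.3852 + j5.829 Ω = 5.842∠86.2° Ω.
Step 4 — Source phasor: V = 10.2∠-15.5° V = 9.829 - j2.726 V.
Step 5 — Ohm's law: I = V / Z_total = (9.829 - j2.726) / (0.3852 + j5.829) = -0.3547 - j1.71 A.
Step 6 — Convert to polar: |I| = 1.746 A, ∠I = -101.7°.

I = 1.746∠-101.7° A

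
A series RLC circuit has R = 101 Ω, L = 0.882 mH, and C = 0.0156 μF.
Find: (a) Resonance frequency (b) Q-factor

Step 1 — Resonance condition Im(Z)=0 gives ω₀ = 1/√(LC).
Step 2 — ω₀ = 1/√(0.000882·1.56e-08) = 2.696e+05 rad/s.
Step 3 — f₀ = ω₀/(2π) = 4.291e+04 Hz.
Step 4 — Series Q: Q = ω₀L/R = 2.696e+05·0.000882/101 = 2.354.

(a) f₀ = 4.291e+04 Hz  (b) Q = 2.354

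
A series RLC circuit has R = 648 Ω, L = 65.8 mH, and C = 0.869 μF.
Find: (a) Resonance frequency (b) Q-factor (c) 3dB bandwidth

Step 1 — Resonance: ω₀ = 1/√(LC) = 1/√(0.0658·8.69e-07) = 4182 rad/s.
Step 2 — f₀ = ω₀/(2π) = 665.6 Hz.
Step 3 — Series Q: Q = ω₀L/R = 4182·0.0658/648 = 0.4246.
Step 4 — Bandwidth: Δω = ω₀/Q = 9848 rad/s; BW = Δω/(2π) = 1567 Hz.

(a) f₀ = 665.6 Hz  (b) Q = 0.4246  (c) BW = 1567 Hz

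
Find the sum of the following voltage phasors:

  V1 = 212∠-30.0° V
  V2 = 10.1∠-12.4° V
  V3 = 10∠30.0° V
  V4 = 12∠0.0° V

Step 1 — Convert each phasor to rectangular form:
  V1 = 212·(cos(-30.0°) + j·sin(-30.0°)) = 183.6 - j106 V
  V2 = 10.1·(cos(-12.4°) + j·sin(-12.4°)) = 9.864 - j2.169 V
  V3 = 10·(cos(30.0°) + j·sin(30.0°)) = 8.66 + j5 V
  V4 = 12·(cos(0.0°) + j·sin(0.0°)) = 12 V
Step 2 — Sum components: V_total = 214.1 - j103.2 V.
Step 3 — Convert to polar: |V_total| = 237.7 V, ∠V_total = -25.7°.

V_total = 237.7∠-25.7° V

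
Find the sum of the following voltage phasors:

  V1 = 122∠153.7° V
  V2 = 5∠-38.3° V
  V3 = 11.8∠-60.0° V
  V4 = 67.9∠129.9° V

Step 1 — Convert each phasor to rectangular form:
  V1 = 122·(cos(153.7°) + j·sin(153.7°)) = -109.4 + j54.05 V
  V2 = 5·(cos(-38.3°) + j·sin(-38.3°)) = 3.924 - j3.099 V
  V3 = 11.8·(cos(-60.0°) + j·sin(-60.0°)) = 5.9 - j10.22 V
  V4 = 67.9·(cos(129.9°) + j·sin(129.9°)) = -43.55 + j52.09 V
Step 2 — Sum components: V_total = -143.1 + j92.83 V.
Step 3 — Convert to polar: |V_total| = 170.6 V, ∠V_total = 147.0°.

V_total = 170.6∠147.0° V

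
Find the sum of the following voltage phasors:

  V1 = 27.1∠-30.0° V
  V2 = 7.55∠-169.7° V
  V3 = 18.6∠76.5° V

Step 1 — Convert each phasor to rectangular form:
  V1 = 27.1·(cos(-30.0°) + j·sin(-30.0°)) = 23.47 - j13.55 V
  V2 = 7.55·(cos(-169.7°) + j·sin(-169.7°)) = -7.428 - j1.35 V
  V3 = 18.6·(cos(76.5°) + j·sin(76.5°)) = 4.342 + j18.09 V
Step 2 — Sum components: V_total = 20.38 + j3.186 V.
Step 3 — Convert to polar: |V_total| = 20.63 V, ∠V_total = 8.9°.

V_total = 20.63∠8.9° V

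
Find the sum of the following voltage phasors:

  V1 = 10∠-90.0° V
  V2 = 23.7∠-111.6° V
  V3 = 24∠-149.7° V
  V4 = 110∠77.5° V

Step 1 — Convert each phasor to rectangular form:
  V1 = 10·(cos(-90.0°) + j·sin(-90.0°)) = 0 - j10 V
  V2 = 23.7·(cos(-111.6°) + j·sin(-111.6°)) = -8.725 - j22.04 V
  V3 = 24·(cos(-149.7°) + j·sin(-149.7°)) = -20.72 - j12.11 V
  V4 = 110·(cos(77.5°) + j·sin(77.5°)) = 23.81 + j107.4 V
Step 2 — Sum components: V_total = -5.638 + j63.25 V.
Step 3 — Convert to polar: |V_total| = 63.5 V, ∠V_total = 95.1°.

V_total = 63.5∠95.1° V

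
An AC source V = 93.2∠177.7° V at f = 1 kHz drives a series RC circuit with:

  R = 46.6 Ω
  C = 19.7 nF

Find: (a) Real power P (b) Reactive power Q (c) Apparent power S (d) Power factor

Step 1 — Angular frequency: ω = 2π·f = 2π·1000 = 6283 rad/s.
Step 2 — Component impedances:
  R: Z = R = 46.6 Ω
  C: Z = 1/(jωC) = -j/(ω·C) = 0 - j8079 Ω
Step 3 — Series combination: Z_total = R + C = 46.6 - j8079 Ω = 8079∠-89.7° Ω.
Step 4 — Source phasor: V = 93.2∠177.7° V = -93.12 + j3.74 V.
Step 5 — Current: I = V / Z = -0.0005294 - j0.01152 A = 0.01154∠-92.6° A.
Step 6 — Complex power: S = V·I* = 0.006201 - j1.075 VA.
Step 7 — Real power: P = Re(S) = 0.006201 W.
Step 8 — Reactive power: Q = Im(S) = -1.075 VAR.
Step 9 — Apparent power: |S| = 1.075 VA.
Step 10 — Power factor: PF = P/|S| = 0.005768 (leading).

(a) P = 0.006201 W  (b) Q = -1.075 VAR  (c) S = 1.075 VA  (d) PF = 0.005768 (leading)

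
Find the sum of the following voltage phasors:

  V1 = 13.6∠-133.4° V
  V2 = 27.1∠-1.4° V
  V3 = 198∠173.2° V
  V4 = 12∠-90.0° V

Step 1 — Convert each phasor to rectangular form:
  V1 = 13.6·(cos(-133.4°) + j·sin(-133.4°)) = -9.344 - j9.881 V
  V2 = 27.1·(cos(-1.4°) + j·sin(-1.4°)) = 27.09 - j0.6621 V
  V3 = 198·(cos(173.2°) + j·sin(173.2°)) = -196.6 + j23.44 V
  V4 = 12·(cos(-90.0°) + j·sin(-90.0°)) = 0 - j12 V
Step 2 — Sum components: V_total = -178.9 + j0.9005 V.
Step 3 — Convert to polar: |V_total| = 178.9 V, ∠V_total = 179.7°.

V_total = 178.9∠179.7° V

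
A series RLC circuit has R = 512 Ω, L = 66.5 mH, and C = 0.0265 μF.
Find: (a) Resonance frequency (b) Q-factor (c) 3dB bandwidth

Step 1 — Resonance: ω₀ = 1/√(LC) = 1/√(0.0665·2.65e-08) = 2.382e+04 rad/s.
Step 2 — f₀ = ω₀/(2π) = 3791 Hz.
Step 3 — Series Q: Q = ω₀L/R = 2.382e+04·0.0665/512 = 3.094.
Step 4 — Bandwidth: Δω = ω₀/Q = 7699 rad/s; BW = Δω/(2π) = 1225 Hz.

(a) f₀ = 3791 Hz  (b) Q = 3.094  (c) BW = 1225 Hz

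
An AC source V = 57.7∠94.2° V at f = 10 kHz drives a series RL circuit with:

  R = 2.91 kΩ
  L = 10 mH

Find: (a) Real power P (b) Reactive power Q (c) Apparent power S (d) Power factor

Step 1 — Angular frequency: ω = 2π·f = 2π·1e+04 = 6.283e+04 rad/s.
Step 2 — Component impedances:
  R: Z = R = 2910 Ω
  L: Z = jωL = j·6.283e+04·0.01 = 0 + j628.3 Ω
Step 3 — Series combination: Z_total = R + L = 2910 + j628.3 Ω = 2977∠12.2° Ω.
Step 4 — Source phasor: V = 57.7∠94.2° V = -4.226 + j57.55 V.
Step 5 — Current: I = V / Z = 0.002692 + j0.01919 A = 0.01938∠82.0° A.
Step 6 — Complex power: S = V·I* = 1.093 + j0.236 VA.
Step 7 — Real power: P = Re(S) = 1.093 W.
Step 8 — Reactive power: Q = Im(S) = 0.236 VAR.
Step 9 — Apparent power: |S| = 1.118 VA.
Step 10 — Power factor: PF = P/|S| = 0.9775 (lagging).

(a) P = 1.093 W  (b) Q = 0.236 VAR  (c) S = 1.118 VA  (d) PF = 0.9775 (lagging)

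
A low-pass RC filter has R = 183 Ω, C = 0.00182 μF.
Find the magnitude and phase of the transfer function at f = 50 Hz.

Step 1 — Angular frequency: ω = 2π·50 = 314.2 rad/s.
Step 2 — Transfer function: H(jω) = 1/(1 + jωRC).
Step 3 — Denominator: 1 + jωRC = 1 + j·314.2·183·1.82e-09 = 1 + j0.0001046.
Step 4 — H = 1 - j0.0001046.
Step 5 — Magnitude: |H| = 1 (-0.0 dB); phase: φ = -0.0°.

|H| = 1 (-0.0 dB), φ = -0.0°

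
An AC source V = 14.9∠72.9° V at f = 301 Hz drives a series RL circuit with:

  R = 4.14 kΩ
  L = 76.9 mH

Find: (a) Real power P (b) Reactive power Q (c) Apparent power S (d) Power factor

Step 1 — Angular frequency: ω = 2π·f = 2π·301 = 1891 rad/s.
Step 2 — Component impedances:
  R: Z = R = 4140 Ω
  L: Z = jωL = j·1891·0.0769 = 0 + j145.4 Ω
Step 3 — Series combination: Z_total = R + L = 4140 + j145.4 Ω = 4143∠2.0° Ω.
Step 4 — Source phasor: V = 14.9∠72.9° V = 4.381 + j14.24 V.
Step 5 — Current: I = V / Z = 0.001178 + j0.003399 A = 0.003597∠70.9° A.
Step 6 — Complex power: S = V·I* = 0.05356 + j0.001882 VA.
Step 7 — Real power: P = Re(S) = 0.05356 W.
Step 8 — Reactive power: Q = Im(S) = 0.001882 VAR.
Step 9 — Apparent power: |S| = 0.05359 VA.
Step 10 — Power factor: PF = P/|S| = 0.9994 (lagging).

(a) P = 0.05356 W  (b) Q = 0.001882 VAR  (c) S = 0.05359 VA  (d) PF = 0.9994 (lagging)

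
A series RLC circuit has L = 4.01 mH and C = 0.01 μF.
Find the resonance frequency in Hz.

Step 1 — Resonance condition Im(Z)=0 gives ω₀ = 1/√(LC).
Step 2 — ω₀ = 1/√(0.00401·1e-08) = 1.579e+05 rad/s.
Step 3 — f₀ = ω₀/(2π) = 2.513e+04 Hz.

f₀ = 2.513e+04 Hz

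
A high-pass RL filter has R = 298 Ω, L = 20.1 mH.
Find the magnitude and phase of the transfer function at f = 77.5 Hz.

Step 1 — Angular frequency: ω = 2π·77.5 = 486.9 rad/s.
Step 2 — Transfer function: H(jω) = jωL/(R + jωL).
Step 3 — Numerator jωL = j·9.788; denominator R + jωL = 298 + j9.788.
Step 4 — H = 0.001078 + j0.03281.
Step 5 — Magnitude: |H| = 0.03283 (-29.7 dB); phase: φ = 88.1°.

|H| = 0.03283 (-29.7 dB), φ = 88.1°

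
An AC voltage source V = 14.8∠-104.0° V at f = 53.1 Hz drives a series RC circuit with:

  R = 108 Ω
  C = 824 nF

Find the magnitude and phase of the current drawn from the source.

Step 1 — Angular frequency: ω = 2π·f = 2π·53.1 = 333.6 rad/s.
Step 2 — Component impedances:
  R: Z = R = 108 Ω
  C: Z = 1/(jωC) = -j/(ω·C) = 0 - j3637 Ω
Step 3 — Series combination: Z_total = R + C = 108 - j3637 Ω = 3639∠-88.3° Ω.
Step 4 — Source phasor: V = 14.8∠-104.0° V = -3.58 - j14.36 V.
Step 5 — Ohm's law: I = V / Z_total = (-3.58 - j14.36) / (108 - j3637) = 0.003915 - j0.001101 A.
Step 6 — Convert to polar: |I| = 0.004067 A, ∠I = -15.7°.

I = 0.004067∠-15.7° A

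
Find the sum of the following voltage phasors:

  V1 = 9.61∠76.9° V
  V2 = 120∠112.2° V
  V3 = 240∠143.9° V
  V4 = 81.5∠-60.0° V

Step 1 — Convert each phasor to rectangular form:
  V1 = 9.61·(cos(76.9°) + j·sin(76.9°)) = 2.178 + j9.36 V
  V2 = 120·(cos(112.2°) + j·sin(112.2°)) = -45.34 + j111.1 V
  V3 = 240·(cos(143.9°) + j·sin(143.9°)) = -193.9 + j141.4 V
  V4 = 81.5·(cos(-60.0°) + j·sin(-60.0°)) = 40.75 - j70.58 V
Step 2 — Sum components: V_total = -196.3 + j191.3 V.
Step 3 — Convert to polar: |V_total| = 274.1 V, ∠V_total = 135.7°.

V_total = 274.1∠135.7° V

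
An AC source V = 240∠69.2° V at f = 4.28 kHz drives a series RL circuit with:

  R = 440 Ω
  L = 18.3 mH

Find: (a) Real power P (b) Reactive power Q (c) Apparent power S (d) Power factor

Step 1 — Angular frequency: ω = 2π·f = 2π·4280 = 2.689e+04 rad/s.
Step 2 — Component impedances:
  R: Z = R = 440 Ω
  L: Z = jωL = j·2.689e+04·0.0183 = 0 + j492.1 Ω
Step 3 — Series combination: Z_total = R + L = 440 + j492.1 Ω = 660.1∠48.2° Ω.
Step 4 — Source phasor: V = 240∠69.2° V = 85.23 + j224.4 V.
Step 5 — Current: I = V / Z = 0.3394 + j0.1303 A = 0.3636∠21.0° A.
Step 6 — Complex power: S = V·I* = 58.16 + j65.05 VA.
Step 7 — Real power: P = Re(S) = 58.16 W.
Step 8 — Reactive power: Q = Im(S) = 65.05 VAR.
Step 9 — Apparent power: |S| = 87.25 VA.
Step 10 — Power factor: PF = P/|S| = 0.6665 (lagging).

(a) P = 58.16 W  (b) Q = 65.05 VAR  (c) S = 87.25 VA  (d) PF = 0.6665 (lagging)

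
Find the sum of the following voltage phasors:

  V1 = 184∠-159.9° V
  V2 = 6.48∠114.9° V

Step 1 — Convert each phasor to rectangular form:
  V1 = 184·(cos(-159.9°) + j·sin(-159.9°)) = -172.8 - j63.23 V
  V2 = 6.48·(cos(114.9°) + j·sin(114.9°)) = -2.728 + j5.878 V
Step 2 — Sum components: V_total = -175.5 - j57.36 V.
Step 3 — Convert to polar: |V_total| = 184.7 V, ∠V_total = -161.9°.

V_total = 184.7∠-161.9° V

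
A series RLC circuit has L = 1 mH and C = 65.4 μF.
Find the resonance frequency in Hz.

Step 1 — Resonance condition Im(Z)=0 gives ω₀ = 1/√(LC).
Step 2 — ω₀ = 1/√(0.001·6.54e-05) = 3910 rad/s.
Step 3 — f₀ = ω₀/(2π) = 622.3 Hz.

f₀ = 622.3 Hz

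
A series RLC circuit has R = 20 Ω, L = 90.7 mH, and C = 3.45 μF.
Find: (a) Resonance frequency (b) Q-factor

Step 1 — Resonance condition Im(Z)=0 gives ω₀ = 1/√(LC).
Step 2 — ω₀ = 1/√(0.0907·3.45e-06) = 1788 rad/s.
Step 3 — f₀ = ω₀/(2π) = 284.5 Hz.
Step 4 — Series Q: Q = ω₀L/R = 1788·0.0907/20 = 8.107.

(a) f₀ = 284.5 Hz  (b) Q = 8.107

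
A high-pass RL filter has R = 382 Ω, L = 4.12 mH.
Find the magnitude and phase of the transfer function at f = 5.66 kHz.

Step 1 — Angular frequency: ω = 2π·5660 = 3.556e+04 rad/s.
Step 2 — Transfer function: H(jω) = jωL/(R + jωL).
Step 3 — Numerator jωL = j·146.5; denominator R + jωL = 382 + j146.5.
Step 4 — H = 0.1282 + j0.3344.
Step 5 — Magnitude: |H| = 0.3581 (-8.9 dB); phase: φ = 69.0°.

|H| = 0.3581 (-8.9 dB), φ = 69.0°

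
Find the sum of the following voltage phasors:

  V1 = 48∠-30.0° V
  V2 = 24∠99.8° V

Step 1 — Convert each phasor to rectangular form:
  V1 = 48·(cos(-30.0°) + j·sin(-30.0°)) = 41.57 - j24 V
  V2 = 24·(cos(99.8°) + j·sin(99.8°)) = -4.085 + j23.65 V
Step 2 — Sum components: V_total = 37.48 - j0.3502 V.
Step 3 — Convert to polar: |V_total| = 37.49 V, ∠V_total = -0.5°.

V_total = 37.49∠-0.5° V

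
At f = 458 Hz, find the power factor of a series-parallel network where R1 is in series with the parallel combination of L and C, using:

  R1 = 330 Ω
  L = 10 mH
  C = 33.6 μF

Step 1 — Angular frequency: ω = 2π·f = 2π·458 = 2878 rad/s.
Step 2 — Component impedances:
  R1: Z = R = 330 Ω
  L: Z = jωL = j·2878·0.01 = 0 + j28.78 Ω
  C: Z = 1/(jωC) = -j/(ω·C) = 0 - j10.34 Ω
Step 3 — Parallel branch: L || C = 1/(1/L + 1/C) = 0 - j16.14 Ω.
Step 4 — Series with R1: Z_total = R1 + (L || C) = 330 - j16.14 Ω = 330.4∠-2.8° Ω.
Step 5 — Power factor: PF = cos(φ) = Re(Z)/|Z| = 330/330.4 = 0.9988.
Step 6 — Type: Im(Z) = -16.14 ⇒ leading (phase φ = -2.8°).

PF = 0.9988 (leading, φ = -2.8°)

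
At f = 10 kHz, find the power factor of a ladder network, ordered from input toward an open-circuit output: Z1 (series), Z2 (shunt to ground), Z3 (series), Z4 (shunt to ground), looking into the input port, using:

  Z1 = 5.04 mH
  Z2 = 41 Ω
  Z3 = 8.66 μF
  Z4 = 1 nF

Step 1 — Angular frequency: ω = 2π·f = 2π·1e+04 = 6.283e+04 rad/s.
Step 2 — Component impedances:
  Z1: Z = jωL = j·6.283e+04·0.00504 = 0 + j316.7 Ω
  Z2: Z = R = 41 Ω
  Z3: Z = 1/(jωC) = -j/(ω·C) = 0 - j1.838 Ω
  Z4: Z = 1/(jωC) = -j/(ω·C) = 0 - j1.592e+04 Ω
Step 3 — Ladder network (open output): work backward from the far end, alternating series and parallel combinations. Z_in = 41 + j316.6 Ω = 319.2∠82.6° Ω.
Step 4 — Power factor: PF = cos(φ) = Re(Z)/|Z| = 41/319.2 = 0.1284.
Step 5 — Type: Im(Z) = 316.6 ⇒ lagging (phase φ = 82.6°).

PF = 0.1284 (lagging, φ = 82.6°)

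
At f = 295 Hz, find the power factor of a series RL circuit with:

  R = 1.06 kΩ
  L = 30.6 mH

Step 1 — Angular frequency: ω = 2π·f = 2π·295 = 1854 rad/s.
Step 2 — Component impedances:
  R: Z = R = 1060 Ω
  L: Z = jωL = j·1854·0.0306 = 0 + j56.72 Ω
Step 3 — Series combination: Z_total = R + L = 1060 + j56.72 Ω = 1062∠3.1° Ω.
Step 4 — Power factor: PF = cos(φ) = Re(Z)/|Z| = 1060/1061.5 = 0.9986.
Step 5 — Type: Im(Z) = 56.72 ⇒ lagging (phase φ = 3.1°).

PF = 0.9986 (lagging, φ = 3.1°)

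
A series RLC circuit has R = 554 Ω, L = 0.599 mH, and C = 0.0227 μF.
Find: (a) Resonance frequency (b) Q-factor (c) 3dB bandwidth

Step 1 — Resonance condition Im(Z)=0 gives ω₀ = 1/√(LC).
Step 2 — ω₀ = 1/√(0.000599·2.27e-08) = 2.712e+05 rad/s.
Step 3 — f₀ = ω₀/(2π) = 4.316e+04 Hz.
Step 4 — Series Q: Q = ω₀L/R = 2.712e+05·0.000599/554 = 0.2932.
Step 5 — 3dB bandwidth: Δω = ω₀/Q = 9.249e+05 rad/s; BW = Δω/(2π) = 1.472e+05 Hz.

(a) f₀ = 4.316e+04 Hz  (b) Q = 0.2932  (c) BW = 1.472e+05 Hz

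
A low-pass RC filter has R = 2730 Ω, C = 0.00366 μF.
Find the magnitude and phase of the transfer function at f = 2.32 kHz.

Step 1 — Angular frequency: ω = 2π·2320 = 1.458e+04 rad/s.
Step 2 — Transfer function: H(jω) = 1/(1 + jωRC).
Step 3 — Denominator: 1 + jωRC = 1 + j·1.458e+04·2730·3.66e-09 = 1 + j0.1457.
Step 4 — H = 0.9792 - j0.1426.
Step 5 — Magnitude: |H| = 0.9896 (-0.1 dB); phase: φ = -8.3°.

|H| = 0.9896 (-0.1 dB), φ = -8.3°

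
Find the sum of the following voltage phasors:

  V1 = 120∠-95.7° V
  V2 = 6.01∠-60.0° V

Step 1 — Convert each phasor to rectangular form:
  V1 = 120·(cos(-95.7°) + j·sin(-95.7°)) = -11.92 - j119.4 V
  V2 = 6.01·(cos(-60.0°) + j·sin(-60.0°)) = 3.005 - j5.205 V
Step 2 — Sum components: V_total = -8.913 - j124.6 V.
Step 3 — Convert to polar: |V_total| = 124.9 V, ∠V_total = -94.1°.

V_total = 124.9∠-94.1° V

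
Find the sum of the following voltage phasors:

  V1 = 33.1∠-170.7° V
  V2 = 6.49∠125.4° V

Step 1 — Convert each phasor to rectangular form:
  V1 = 33.1·(cos(-170.7°) + j·sin(-170.7°)) = -32.66 - j5.349 V
  V2 = 6.49·(cos(125.4°) + j·sin(125.4°)) = -3.76 + j5.29 V
Step 2 — Sum components: V_total = -36.42 - j0.05891 V.
Step 3 — Convert to polar: |V_total| = 36.42 V, ∠V_total = -179.9°.

V_total = 36.42∠-179.9° V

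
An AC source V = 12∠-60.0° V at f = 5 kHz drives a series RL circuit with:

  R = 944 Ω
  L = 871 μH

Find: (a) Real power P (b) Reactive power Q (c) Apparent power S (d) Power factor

Step 1 — Angular frequency: ω = 2π·f = 2π·5000 = 3.142e+04 rad/s.
Step 2 — Component impedances:
  R: Z = R = 944 Ω
  L: Z = jωL = j·3.142e+04·0.000871 = 0 + j27.36 Ω
Step 3 — Series combination: Z_total = R + L = 944 + j27.36 Ω = 944.4∠1.7° Ω.
Step 4 — Source phasor: V = 12∠-60.0° V = 6 - j10.39 V.
Step 5 — Current: I = V / Z = 0.006032 - j0.01118 A = 0.01271∠-61.7° A.
Step 6 — Complex power: S = V·I* = 0.1524 + j0.004418 VA.
Step 7 — Real power: P = Re(S) = 0.1524 W.
Step 8 — Reactive power: Q = Im(S) = 0.004418 VAR.
Step 9 — Apparent power: |S| = 0.1525 VA.
Step 10 — Power factor: PF = P/|S| = 0.9996 (lagging).

(a) P = 0.1524 W  (b) Q = 0.004418 VAR  (c) S = 0.1525 VA  (d) PF = 0.9996 (lagging)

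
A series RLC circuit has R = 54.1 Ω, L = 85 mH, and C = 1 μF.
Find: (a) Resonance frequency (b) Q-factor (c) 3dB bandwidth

Step 1 — Resonance condition Im(Z)=0 gives ω₀ = 1/√(LC).
Step 2 — ω₀ = 1/√(0.085·1e-06) = 3430 rad/s.
Step 3 — f₀ = ω₀/(2π) = 545.9 Hz.
Step 4 — Series Q: Q = ω₀L/R = 3430·0.085/54.1 = 5.389.
Step 5 — 3dB bandwidth: Δω = ω₀/Q = 636.5 rad/s; BW = Δω/(2π) = 101.3 Hz.

(a) f₀ = 545.9 Hz  (b) Q = 5.389  (c) BW = 101.3 Hz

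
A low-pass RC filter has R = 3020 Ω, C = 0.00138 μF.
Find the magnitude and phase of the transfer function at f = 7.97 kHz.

Step 1 — Angular frequency: ω = 2π·7970 = 5.008e+04 rad/s.
Step 2 — Transfer function: H(jω) = 1/(1 + jωRC).
Step 3 — Denominator: 1 + jωRC = 1 + j·5.008e+04·3020·1.38e-09 = 1 + j0.2087.
Step 4 — H = 0.9583 - j0.2.
Step 5 — Magnitude: |H| = 0.9789 (-0.2 dB); phase: φ = -11.8°.

|H| = 0.9789 (-0.2 dB), φ = -11.8°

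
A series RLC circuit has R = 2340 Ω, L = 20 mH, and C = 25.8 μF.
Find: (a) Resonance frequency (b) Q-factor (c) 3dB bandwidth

Step 1 — Resonance: ω₀ = 1/√(LC) = 1/√(0.02·2.58e-05) = 1392 rad/s.
Step 2 — f₀ = ω₀/(2π) = 221.6 Hz.
Step 3 — Series Q: Q = ω₀L/R = 1392·0.02/2340 = 0.0119.
Step 4 — Bandwidth: Δω = ω₀/Q = 1.17e+05 rad/s; BW = Δω/(2π) = 1.862e+04 Hz.

(a) f₀ = 221.6 Hz  (b) Q = 0.0119  (c) BW = 1.862e+04 Hz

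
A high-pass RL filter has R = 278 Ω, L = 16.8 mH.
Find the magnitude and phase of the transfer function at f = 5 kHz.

Step 1 — Angular frequency: ω = 2π·5000 = 3.142e+04 rad/s.
Step 2 — Transfer function: H(jω) = jωL/(R + jωL).
Step 3 — Numerator jωL = j·527.8; denominator R + jωL = 278 + j527.8.
Step 4 — H = 0.7828 + j0.4123.
Step 5 — Magnitude: |H| = 0.8848 (-1.1 dB); phase: φ = 27.8°.

|H| = 0.8848 (-1.1 dB), φ = 27.8°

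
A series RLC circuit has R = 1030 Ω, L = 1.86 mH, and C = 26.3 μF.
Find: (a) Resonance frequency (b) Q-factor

Step 1 — Resonance condition Im(Z)=0 gives ω₀ = 1/√(LC).
Step 2 — ω₀ = 1/√(0.00186·2.63e-05) = 4521 rad/s.
Step 3 — f₀ = ω₀/(2π) = 719.6 Hz.
Step 4 — Series Q: Q = ω₀L/R = 4521·0.00186/1030 = 0.008165.

(a) f₀ = 719.6 Hz  (b) Q = 0.008165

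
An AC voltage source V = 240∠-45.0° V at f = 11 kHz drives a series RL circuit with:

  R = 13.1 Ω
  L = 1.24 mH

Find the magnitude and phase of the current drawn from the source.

Step 1 — Angular frequency: ω = 2π·f = 2π·1.1e+04 = 6.912e+04 rad/s.
Step 2 — Component impedances:
  R: Z = R = 13.1 Ω
  L: Z = jωL = j·6.912e+04·0.00124 = 0 + j85.7 Ω
Step 3 — Series combination: Z_total = R + L = 13.1 + j85.7 Ω = 86.7∠81.3° Ω.
Step 4 — Source phasor: V = 240∠-45.0° V = 169.7 - j169.7 V.
Step 5 — Ohm's law: I = V / Z_total = (169.7 - j169.7) / (13.1 + j85.7) = -1.639 - j2.231 A.
Step 6 — Convert to polar: |I| = 2.768 A, ∠I = -126.3°.

I = 2.768∠-126.3° A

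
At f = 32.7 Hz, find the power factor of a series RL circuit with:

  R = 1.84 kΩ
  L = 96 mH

Step 1 — Angular frequency: ω = 2π·f = 2π·32.7 = 205.5 rad/s.
Step 2 — Component impedances:
  R: Z = R = 1840 Ω
  L: Z = jωL = j·205.5·0.096 = 0 + j19.72 Ω
Step 3 — Series combination: Z_total = R + L = 1840 + j19.72 Ω = 1840∠0.6° Ω.
Step 4 — Power factor: PF = cos(φ) = Re(Z)/|Z| = 1840/1840.1 = 0.9999.
Step 5 — Type: Im(Z) = 19.72 ⇒ lagging (phase φ = 0.6°).

PF = 0.9999 (lagging, φ = 0.6°)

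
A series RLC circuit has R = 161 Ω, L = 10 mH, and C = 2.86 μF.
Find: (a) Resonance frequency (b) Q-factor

Step 1 — Resonance condition Im(Z)=0 gives ω₀ = 1/√(LC).
Step 2 — ω₀ = 1/√(0.01·2.86e-06) = 5913 rad/s.
Step 3 — f₀ = ω₀/(2π) = 941.1 Hz.
Step 4 — Series Q: Q = ω₀L/R = 5913·0.01/161 = 0.3673.

(a) f₀ = 941.1 Hz  (b) Q = 0.3673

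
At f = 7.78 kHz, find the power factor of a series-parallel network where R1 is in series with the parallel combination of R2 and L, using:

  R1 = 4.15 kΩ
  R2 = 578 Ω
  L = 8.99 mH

Step 1 — Angular frequency: ω = 2π·f = 2π·7780 = 4.888e+04 rad/s.
Step 2 — Component impedances:
  R1: Z = R = 4150 Ω
  R2: Z = R = 578 Ω
  L: Z = jωL = j·4.888e+04·0.00899 = 0 + j439.5 Ω
Step 3 — Parallel branch: R2 || L = 1/(1/R2 + 1/L) = 211.7 + j278.5 Ω.
Step 4 — Series with R1: Z_total = R1 + (R2 || L) = 4362 + j278.5 Ω = 4371∠3.7° Ω.
Step 5 — Power factor: PF = cos(φ) = Re(Z)/|Z| = 4361.7/4370.6 = 0.998.
Step 6 — Type: Im(Z) = 278.5 ⇒ lagging (phase φ = 3.7°).

PF = 0.998 (lagging, φ = 3.7°)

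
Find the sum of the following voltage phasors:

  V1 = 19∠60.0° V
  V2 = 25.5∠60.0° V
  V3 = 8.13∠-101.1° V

Step 1 — Convert each phasor to rectangular form:
  V1 = 19·(cos(60.0°) + j·sin(60.0°)) = 9.5 + j16.45 V
  V2 = 25.5·(cos(60.0°) + j·sin(60.0°)) = 12.75 + j22.08 V
  V3 = 8.13·(cos(-101.1°) + j·sin(-101.1°)) = -1.565 - j7.978 V
Step 2 — Sum components: V_total = 20.68 + j30.56 V.
Step 3 — Convert to polar: |V_total| = 36.9 V, ∠V_total = 55.9°.

V_total = 36.9∠55.9° V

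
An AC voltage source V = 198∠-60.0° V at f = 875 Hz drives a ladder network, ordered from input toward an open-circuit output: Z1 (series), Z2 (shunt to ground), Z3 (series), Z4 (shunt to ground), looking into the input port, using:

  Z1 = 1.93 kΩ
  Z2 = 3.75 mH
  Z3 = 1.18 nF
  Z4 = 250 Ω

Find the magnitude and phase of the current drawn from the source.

Step 1 — Angular frequency: ω = 2π·f = 2π·875 = 5498 rad/s.
Step 2 — Component impedances:
  Z1: Z = R = 1930 Ω
  Z2: Z = jωL = j·5498·0.00375 = 0 + j20.62 Ω
  Z3: Z = 1/(jωC) = -j/(ω·C) = 0 - j1.541e+05 Ω
  Z4: Z = R = 250 Ω
Step 3 — Ladder network (open output): work backward from the far end, alternating series and parallel combinations. Z_in = 1930 + j20.62 Ω = 1930∠0.6° Ω.
Step 4 — Source phasor: V = 198∠-60.0° V = 99 - j171.5 V.
Step 5 — Ohm's law: I = V / Z_total = (99 - j171.5) / (1930 + j20.62) = 0.05034 - j0.08938 A.
Step 6 — Convert to polar: |I| = 0.1026 A, ∠I = -60.6°.

I = 0.1026∠-60.6° A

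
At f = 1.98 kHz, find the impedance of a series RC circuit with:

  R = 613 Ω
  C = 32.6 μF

Step 1 — Angular frequency: ω = 2π·f = 2π·1980 = 1.244e+04 rad/s.
Step 2 — Component impedances:
  R: Z = R = 613 Ω
  C: Z = 1/(jωC) = -j/(ω·C) = 0 - j2.466 Ω
Step 3 — Series combination: Z_total = R + C = 613 - j2.466 Ω = 613∠-0.2° Ω.

Z = 613 - j2.466 Ω = 613∠-0.2° Ω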